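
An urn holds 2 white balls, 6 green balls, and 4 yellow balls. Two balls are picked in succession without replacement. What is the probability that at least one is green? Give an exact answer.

17/22

P(no green) = 6/12 × 5/11 = 30/132 = 5/22.
P(at least one) = 1 − 5/22 = 17/22.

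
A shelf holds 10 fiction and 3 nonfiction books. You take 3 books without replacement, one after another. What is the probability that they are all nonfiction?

1/286

P(all nonfiction) = 3/13 × 2/12 × 1/11 = 6/1716 = 1/286.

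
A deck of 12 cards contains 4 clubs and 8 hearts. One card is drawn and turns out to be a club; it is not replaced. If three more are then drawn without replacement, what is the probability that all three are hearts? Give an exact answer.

With the first card removed, 8 hearts remain out of 11.
P = 8/11 × 7/10 × 6/9 = 336/990 = 56/165.

56/165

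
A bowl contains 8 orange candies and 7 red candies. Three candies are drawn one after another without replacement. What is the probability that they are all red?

P(every draw is red) = 7/15 × 6/14 × 5/13 = 210/2730 = 1/13.

1/13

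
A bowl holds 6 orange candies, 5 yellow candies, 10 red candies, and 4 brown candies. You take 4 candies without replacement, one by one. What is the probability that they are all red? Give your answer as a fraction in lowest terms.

21/1265

P(every draw is red) = 10/25 × 9/24 × 8/23 × 7/22 = 5040/303600 = 21/1265.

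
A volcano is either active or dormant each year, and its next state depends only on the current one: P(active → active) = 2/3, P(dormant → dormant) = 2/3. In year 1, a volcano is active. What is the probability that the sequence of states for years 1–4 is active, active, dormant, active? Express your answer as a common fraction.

Year 1 is given. For each transition, use the conditional probability from the current state:
P(active | active) = 2/3; P(dormant | active) = 1/3; P(active | dormant) = 1/3.
P = 2/3 × 1/3 × 1/3 = 2/27.

2/27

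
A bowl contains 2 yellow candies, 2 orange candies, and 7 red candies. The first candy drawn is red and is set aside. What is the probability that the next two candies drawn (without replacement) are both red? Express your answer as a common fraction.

With the first candy removed, 6 red remain out of 10.
P = 6/10 × 5/9 = 30/90 = 1/3.

1/3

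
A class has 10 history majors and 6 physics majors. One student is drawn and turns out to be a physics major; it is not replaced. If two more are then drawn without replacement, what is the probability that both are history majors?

3/7

After the first draw, 10 of the remaining 15 students are history majors.
P = 10/15 × 9/14 = 90/210 = 3/7.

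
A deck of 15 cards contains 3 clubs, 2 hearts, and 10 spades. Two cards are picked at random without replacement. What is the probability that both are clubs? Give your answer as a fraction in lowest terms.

1/35

P(every draw is a club) = 3/15 × 2/14 = 6/210 = 1/35.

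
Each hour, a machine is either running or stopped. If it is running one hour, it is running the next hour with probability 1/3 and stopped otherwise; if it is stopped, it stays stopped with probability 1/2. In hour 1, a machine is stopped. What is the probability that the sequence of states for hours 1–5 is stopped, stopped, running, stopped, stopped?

Hour 1 is given. For each transition, use the conditional probability from the current state:
P(stopped | stopped) = 1/2; P(running | stopped) = 1/2; P(stopped | running) = 2/3; P(stopped | stopped) = 1/2.
P = 1/2 × 1/2 × 2/3 × 1/2 = 2/24 = 1/12.

1/12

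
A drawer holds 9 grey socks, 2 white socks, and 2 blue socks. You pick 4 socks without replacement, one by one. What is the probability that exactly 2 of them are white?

1/13

One ordering (white drawn first) has probability 2/13 × 1/12 × 11/11 × 10/10 = 220/17160 = 1/78.
There are C(4,2) = 6 such orderings, each equally likely, so P = 6 × 1/78 = 1/13.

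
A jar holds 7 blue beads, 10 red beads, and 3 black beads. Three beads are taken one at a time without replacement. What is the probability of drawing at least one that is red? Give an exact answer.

P(no red) = 10/20 × 9/19 × 8/18 = 720/6840 = 2/19.
P(at least one) = 1 − 2/19 = 17/19.

17/19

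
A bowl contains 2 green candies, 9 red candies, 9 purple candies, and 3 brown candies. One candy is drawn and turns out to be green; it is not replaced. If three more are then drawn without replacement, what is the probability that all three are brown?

After the first draw, 3 of the remaining 22 candies are brown.
P = 3/22 × 2/21 × 1/20 = 6/9240 = 1/1540.

1/1540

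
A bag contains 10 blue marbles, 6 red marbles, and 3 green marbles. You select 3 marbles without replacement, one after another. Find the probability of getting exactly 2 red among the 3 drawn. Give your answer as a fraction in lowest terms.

One ordering (red drawn first) has probability 6/19 × 5/18 × 13/17 = 390/5814 = 65/969.
There are C(3,2) = 3 such orderings, each equally likely, so P = 3 × 65/969 = 65/323.

65/323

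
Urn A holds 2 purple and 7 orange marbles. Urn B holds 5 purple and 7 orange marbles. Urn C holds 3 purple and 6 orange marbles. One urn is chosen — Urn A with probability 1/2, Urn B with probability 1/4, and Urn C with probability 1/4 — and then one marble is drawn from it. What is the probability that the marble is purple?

From Urn A: P(purple) = 2/9.
From Urn B: P(purple) = 5/12.
From Urn C: P(purple) = 3/9.
Total probability = (1/2)(2/9) + (1/4)(5/12) + (1/4)(3/9) = 43/144.

43/144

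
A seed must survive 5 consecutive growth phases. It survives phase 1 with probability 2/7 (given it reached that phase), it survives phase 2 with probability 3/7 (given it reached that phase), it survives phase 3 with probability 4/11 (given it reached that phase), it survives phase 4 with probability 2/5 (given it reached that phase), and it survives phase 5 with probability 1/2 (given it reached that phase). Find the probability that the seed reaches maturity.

Multiplying along the chain,
P = 2/7 × 3/7 × 4/11 × 2/5 × 1/2 = 48/5390 = 24/2695.

24/2695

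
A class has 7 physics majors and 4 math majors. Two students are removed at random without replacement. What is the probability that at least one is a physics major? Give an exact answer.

49/55

P(no physics majors) = 4/11 × 3/10 = 12/110 = 6/55.
P(at least one) = 1 − 6/55 = 49/55.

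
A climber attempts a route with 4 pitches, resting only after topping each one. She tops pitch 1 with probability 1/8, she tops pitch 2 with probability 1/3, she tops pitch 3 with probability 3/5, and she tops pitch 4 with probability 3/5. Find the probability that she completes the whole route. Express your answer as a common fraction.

3/200

Each stage is reached only if all earlier stages succeed, so
P = 1/8 × 1/3 × 3/5 × 3/5 = 9/600 = 3/200.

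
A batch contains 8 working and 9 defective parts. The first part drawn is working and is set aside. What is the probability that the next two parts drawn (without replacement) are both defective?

3/10

With the first part removed, 9 defective remain out of 16.
P = 9/16 × 8/15 = 72/240 = 3/10.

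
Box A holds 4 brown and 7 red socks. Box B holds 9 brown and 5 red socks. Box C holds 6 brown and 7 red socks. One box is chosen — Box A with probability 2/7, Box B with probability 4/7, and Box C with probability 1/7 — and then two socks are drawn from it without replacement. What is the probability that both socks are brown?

19949/70070

From Box A: P(both brown) = (4/11)(3/10) = 6/55.
From Box B: P(both brown) = (9/14)(8/13) = 36/91.
From Box C: P(both brown) = (6/13)(5/12) = 5/26.
Total probability = (2/7)(6/55) + (4/7)(36/91) + (1/7)(5/26) = 19949/70070.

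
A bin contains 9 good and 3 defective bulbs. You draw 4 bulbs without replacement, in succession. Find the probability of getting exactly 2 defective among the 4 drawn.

One ordering (defective drawn first) has probability 3/12 × 2/11 × 9/10 × 8/9 = 432/11880 = 2/55.
There are C(4,2) = 6 such orderings, each equally likely, so P = 6 × 2/55 = 12/55.

12/55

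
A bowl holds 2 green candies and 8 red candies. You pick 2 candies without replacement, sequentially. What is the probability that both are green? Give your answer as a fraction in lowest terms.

1/45

P(every draw is green) = 2/10 × 1/9 = 2/90 = 1/45.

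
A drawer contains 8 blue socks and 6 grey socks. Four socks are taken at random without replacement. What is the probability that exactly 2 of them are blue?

60/143

One ordering (blue drawn first) has probability 8/14 × 7/13 × 6/12 × 5/11 = 1680/24024 = 10/143.
There are C(4,2) = 6 such orderings, each equally likely, so P = 6 × 10/143 = 60/143.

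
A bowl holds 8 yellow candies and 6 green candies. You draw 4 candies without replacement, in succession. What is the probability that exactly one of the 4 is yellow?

160/1001

One ordering (yellow drawn first) has probability 8/14 × 6/13 × 5/12 × 4/11 = 960/24024 = 40/1001.
There are C(4,1) = 4 such orderings, each equally likely, so P = 4 × 40/1001 = 160/1001.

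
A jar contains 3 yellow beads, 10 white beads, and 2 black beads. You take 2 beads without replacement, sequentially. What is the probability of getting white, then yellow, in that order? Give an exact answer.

1/7

Each draw changes the counts, so multiply the conditional probabilities along the sequence:
P = 10/15 × 3/14 = 30/210 = 1/7.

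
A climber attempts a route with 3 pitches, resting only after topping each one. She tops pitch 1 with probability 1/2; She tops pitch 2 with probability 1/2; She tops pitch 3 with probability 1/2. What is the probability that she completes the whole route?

1/8

Multiplying along the chain,
P = 1/2 × 1/2 × 1/2 = 1/8.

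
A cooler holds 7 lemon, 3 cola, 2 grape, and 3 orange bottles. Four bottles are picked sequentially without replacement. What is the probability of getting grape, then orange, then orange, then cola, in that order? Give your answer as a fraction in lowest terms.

Multiply the probability of each draw given the previous ones:
P = 2/15 × 3/14 × 2/13 × 3/12 = 36/32760 = 1/910.

1/910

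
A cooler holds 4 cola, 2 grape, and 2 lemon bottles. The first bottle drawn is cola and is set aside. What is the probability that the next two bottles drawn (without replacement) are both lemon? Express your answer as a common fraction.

1/21

With the first bottle removed, 2 lemon remain out of 7.
P = 2/7 × 1/6 = 2/42 = 1/21.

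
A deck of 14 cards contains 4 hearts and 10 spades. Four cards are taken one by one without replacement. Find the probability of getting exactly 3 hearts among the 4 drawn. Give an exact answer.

40/1001

One ordering (hearts drawn first) has probability 4/14 × 3/13 × 2/12 × 10/11 = 240/24024 = 10/1001.
There are C(4,3) = 4 such orderings, each equally likely, so P = 4 × 10/1001 = 40/1001.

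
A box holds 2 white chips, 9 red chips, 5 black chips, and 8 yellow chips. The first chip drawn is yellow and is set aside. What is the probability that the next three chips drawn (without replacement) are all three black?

10/1771

With the first chip removed, 5 black remain out of 23.
P = 5/23 × 4/22 × 3/21 = 60/10626 = 10/1771.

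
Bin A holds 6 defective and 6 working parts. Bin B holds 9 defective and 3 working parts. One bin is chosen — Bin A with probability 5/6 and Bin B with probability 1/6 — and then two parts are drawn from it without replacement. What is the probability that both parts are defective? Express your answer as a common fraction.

From Bin A: P(both defective) = (6/12)(5/11) = 5/22.
From Bin B: P(both defective) = (9/12)(8/11) = 6/11.
Total probability = (5/6)(5/22) + (1/6)(6/11) = 37/132.

37/132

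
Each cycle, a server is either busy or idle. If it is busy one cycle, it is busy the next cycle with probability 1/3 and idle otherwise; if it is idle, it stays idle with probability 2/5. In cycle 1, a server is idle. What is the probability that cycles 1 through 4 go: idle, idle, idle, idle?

8/125

Cycle 1 is given. For each transition, use the conditional probability from the current state:
P(idle | idle) = 2/5; P(idle | idle) = 2/5; P(idle | idle) = 2/5.
P = 2/5 × 2/5 × 2/5 = 8/125.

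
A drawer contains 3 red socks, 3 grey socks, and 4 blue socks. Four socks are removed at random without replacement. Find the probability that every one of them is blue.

1/210

P(all blue) = 4/10 × 3/9 × 2/8 × 1/7 = 24/5040 = 1/210.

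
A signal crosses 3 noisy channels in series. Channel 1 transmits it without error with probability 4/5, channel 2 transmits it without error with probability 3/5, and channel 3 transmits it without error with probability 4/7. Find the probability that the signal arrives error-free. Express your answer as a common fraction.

48/175

Each stage is reached only if all earlier stages succeed, so
P = 4/5 × 3/5 × 4/7 = 48/175.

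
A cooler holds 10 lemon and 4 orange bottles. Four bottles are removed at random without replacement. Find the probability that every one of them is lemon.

30/143

P(every draw is lemon) = 10/14 × 9/13 × 8/12 × 7/11 = 5040/24024 = 30/143.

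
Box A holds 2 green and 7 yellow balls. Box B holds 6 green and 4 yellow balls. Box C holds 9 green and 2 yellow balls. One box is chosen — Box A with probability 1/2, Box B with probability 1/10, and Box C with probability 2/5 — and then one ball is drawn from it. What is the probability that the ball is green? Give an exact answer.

From Box A: P(green) = 2/9.
From Box B: P(green) = 6/10.
From Box C: P(green) = 9/11.
Total probability = (1/2)(2/9) + (1/10)(6/10) + (2/5)(9/11) = 2467/4950.

2467/4950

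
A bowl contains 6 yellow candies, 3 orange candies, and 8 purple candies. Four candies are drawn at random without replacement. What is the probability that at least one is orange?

197/340

P(no orange) = 14/17 × 13/16 × 12/15 × 11/14 = 24024/57120 = 143/340.
P(at least one) = 1 − 143/340 = 197/340.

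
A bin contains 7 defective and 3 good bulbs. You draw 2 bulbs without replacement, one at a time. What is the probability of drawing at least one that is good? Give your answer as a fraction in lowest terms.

8/15

P(no good) = 7/10 × 6/9 = 42/90 = 7/15.
P(at least one) = 1 − 7/15 = 8/15.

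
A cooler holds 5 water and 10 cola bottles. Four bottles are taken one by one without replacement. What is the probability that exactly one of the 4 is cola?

One ordering (cola drawn first) has probability 10/15 × 5/14 × 4/13 × 3/12 = 600/32760 = 5/273.
There are C(4,1) = 4 such orderings, each equally likely, so P = 4 × 5/273 = 20/273.

20/273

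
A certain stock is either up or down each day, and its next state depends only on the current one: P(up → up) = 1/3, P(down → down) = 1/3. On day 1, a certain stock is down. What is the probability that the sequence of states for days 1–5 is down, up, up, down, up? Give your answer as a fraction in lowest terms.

8/81

Day 1 is given. For each transition, use the conditional probability from the current state:
P(up | down) = 2/3; P(up | up) = 1/3; P(down | up) = 2/3; P(up | down) = 2/3.
P = 2/3 × 1/3 × 2/3 × 2/3 = 8/81.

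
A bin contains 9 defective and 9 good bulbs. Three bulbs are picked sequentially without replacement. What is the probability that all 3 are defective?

7/68

P(all defective) = 9/18 × 8/17 × 7/16 = 504/4896 = 7/68.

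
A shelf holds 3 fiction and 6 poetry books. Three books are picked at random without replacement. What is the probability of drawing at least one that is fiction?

P(no fiction) = 6/9 × 5/8 × 4/7 = 120/504 = 5/21.
P(at least one) = 1 − 5/21 = 16/21.

16/21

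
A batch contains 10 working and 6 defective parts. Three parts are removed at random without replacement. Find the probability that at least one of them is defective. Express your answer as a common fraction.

11/14

P(no defective) = 10/16 × 9/15 × 8/14 = 720/3360 = 3/14.
P(at least one) = 1 − 3/14 = 11/14.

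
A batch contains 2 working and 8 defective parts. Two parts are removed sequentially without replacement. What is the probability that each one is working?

P(all working) = 2/10 × 1/9 = 2/90 = 1/45.

1/45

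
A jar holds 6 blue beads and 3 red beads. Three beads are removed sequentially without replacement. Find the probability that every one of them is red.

1/84

P = 3/9 × 2/8 × 1/7 = 6/504 = 1/84.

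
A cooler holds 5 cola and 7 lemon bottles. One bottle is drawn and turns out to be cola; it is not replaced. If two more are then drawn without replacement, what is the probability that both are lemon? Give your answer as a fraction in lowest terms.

After the first draw, 7 of the remaining 11 bottles are lemon.
P = 7/11 × 6/10 = 42/110 = 21/55.

21/55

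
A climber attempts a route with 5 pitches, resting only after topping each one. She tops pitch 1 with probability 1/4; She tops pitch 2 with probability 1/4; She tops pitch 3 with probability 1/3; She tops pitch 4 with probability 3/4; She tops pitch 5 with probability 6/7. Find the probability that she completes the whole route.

Multiplying along the chain,
P = 1/4 × 1/4 × 1/3 × 3/4 × 6/7 = 18/1344 = 3/224.

3/224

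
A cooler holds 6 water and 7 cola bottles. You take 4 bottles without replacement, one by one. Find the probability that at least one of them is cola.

P(no cola) = 6/13 × 5/12 × 4/11 × 3/10 = 360/17160 = 3/143.
P(at least one) = 1 − 3/143 = 140/143.

140/143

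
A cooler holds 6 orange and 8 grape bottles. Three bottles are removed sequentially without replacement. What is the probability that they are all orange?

P = 6/14 × 5/13 × 4/12 = 120/2184 = 5/91.

5/91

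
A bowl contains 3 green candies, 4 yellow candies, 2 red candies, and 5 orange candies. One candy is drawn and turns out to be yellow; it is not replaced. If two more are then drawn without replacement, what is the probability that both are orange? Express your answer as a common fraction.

After the first draw, 5 of the remaining 13 candies are orange.
P = 5/13 × 4/12 = 20/156 = 5/39.

5/39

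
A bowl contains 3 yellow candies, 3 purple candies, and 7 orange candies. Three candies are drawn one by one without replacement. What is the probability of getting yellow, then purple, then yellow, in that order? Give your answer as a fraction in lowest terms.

3/286

Multiply the probability of each draw given the previous ones:
P = 3/13 × 3/12 × 2/11 = 18/1716 = 3/286.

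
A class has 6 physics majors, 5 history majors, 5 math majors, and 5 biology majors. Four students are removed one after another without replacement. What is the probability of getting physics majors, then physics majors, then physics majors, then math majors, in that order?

Multiply the probability of each draw given the previous ones:
P = 6/21 × 5/20 × 4/19 × 5/18 = 600/143640 = 5/1197.

5/1197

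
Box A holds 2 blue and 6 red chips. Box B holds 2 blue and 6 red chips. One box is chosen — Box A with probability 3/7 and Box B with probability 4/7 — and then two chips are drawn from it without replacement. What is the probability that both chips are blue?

1/28

From Box A: P(both blue) = (2/8)(1/7) = 1/28.
From Box B: P(both blue) = (2/8)(1/7) = 1/28.
Total probability = (3/7)(1/28) + (4/7)(1/28) = 1/28.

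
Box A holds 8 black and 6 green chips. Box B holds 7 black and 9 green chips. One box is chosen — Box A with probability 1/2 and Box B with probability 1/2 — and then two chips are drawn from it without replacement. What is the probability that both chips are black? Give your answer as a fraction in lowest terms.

251/1040

From Box A: P(both black) = (8/14)(7/13) = 4/13.
From Box B: P(both black) = (7/16)(6/15) = 7/40.
Total probability = (1/2)(4/13) + (1/2)(7/40) = 251/1040.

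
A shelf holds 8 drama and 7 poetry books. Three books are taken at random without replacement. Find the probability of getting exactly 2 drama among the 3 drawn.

One ordering (drama drawn first) has probability 8/15 × 7/14 × 7/13 = 392/2730 = 28/195.
There are C(3,2) = 3 such orderings, each equally likely, so P = 3 × 28/195 = 28/65.

28/65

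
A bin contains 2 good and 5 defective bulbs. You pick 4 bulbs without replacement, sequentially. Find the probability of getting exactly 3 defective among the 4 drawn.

4/7

One ordering (defective drawn first) has probability 5/7 × 4/6 × 3/5 × 2/4 = 120/840 = 1/7.
There are C(4,3) = 4 such orderings, each equally likely, so P = 4 × 1/7 = 4/7.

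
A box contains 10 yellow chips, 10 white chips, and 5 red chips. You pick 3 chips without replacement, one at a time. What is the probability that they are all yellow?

6/115

P(every draw is yellow) = 10/25 × 9/24 × 8/23 = 720/13800 = 6/115.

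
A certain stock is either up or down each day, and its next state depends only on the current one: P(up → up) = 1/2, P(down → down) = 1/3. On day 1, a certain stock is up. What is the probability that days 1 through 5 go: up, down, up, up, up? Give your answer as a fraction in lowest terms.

Day 1 is given. For each transition, use the conditional probability from the current state:
P(down | up) = 1/2; P(up | down) = 2/3; P(up | up) = 1/2; P(up | up) = 1/2.
P = 1/2 × 2/3 × 1/2 × 1/2 = 2/24 = 1/12.

1/12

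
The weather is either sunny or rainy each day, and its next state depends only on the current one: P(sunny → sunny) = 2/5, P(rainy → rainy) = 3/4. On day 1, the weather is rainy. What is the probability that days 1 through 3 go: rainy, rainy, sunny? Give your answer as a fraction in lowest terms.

Day 1 is given. For each transition, use the conditional probability from the current state:
P(rainy | rainy) = 3/4; P(sunny | rainy) = 1/4.
P = 3/4 × 1/4 = 3/16.

3/16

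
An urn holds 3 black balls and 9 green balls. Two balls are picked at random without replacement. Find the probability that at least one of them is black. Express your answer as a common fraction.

P(no black) = 9/12 × 8/11 = 72/132 = 6/11.
P(at least one) = 1 − 6/11 = 5/11.

5/11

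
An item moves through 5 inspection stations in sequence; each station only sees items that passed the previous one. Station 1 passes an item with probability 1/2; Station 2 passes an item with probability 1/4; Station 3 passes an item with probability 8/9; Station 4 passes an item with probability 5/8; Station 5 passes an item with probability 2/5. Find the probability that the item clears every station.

The events are sequential, so multiply the conditional probabilities:
P = 1/2 × 1/4 × 8/9 × 5/8 × 2/5 = 80/2880 = 1/36.

1/36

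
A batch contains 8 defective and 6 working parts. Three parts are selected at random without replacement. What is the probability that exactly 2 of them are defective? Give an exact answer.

One ordering (defective drawn first) has probability 8/14 × 7/13 × 6/12 = 336/2184 = 2/13.
There are C(3,2) = 3 such orderings, each equally likely, so P = 3 × 2/13 = 6/13.

6/13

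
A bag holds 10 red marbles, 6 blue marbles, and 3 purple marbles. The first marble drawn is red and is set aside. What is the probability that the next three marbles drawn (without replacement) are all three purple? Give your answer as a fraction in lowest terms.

After the first draw, 3 of the remaining 18 marbles are purple.
P = 3/18 × 2/17 × 1/16 = 6/4896 = 1/816.

1/816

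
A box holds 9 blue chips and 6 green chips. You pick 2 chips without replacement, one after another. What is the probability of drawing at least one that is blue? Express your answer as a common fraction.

P(no blue) = 6/15 × 5/14 = 30/210 = 1/7.
P(at least one) = 1 − 1/7 = 6/7.

6/7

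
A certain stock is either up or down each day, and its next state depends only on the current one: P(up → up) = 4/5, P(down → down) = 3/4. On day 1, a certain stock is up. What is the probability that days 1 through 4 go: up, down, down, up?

3/80

Day 1 is given. For each transition, use the conditional probability from the current state:
P(down | up) = 1/5; P(down | down) = 3/4; P(up | down) = 1/4.
P = 1/5 × 3/4 × 1/4 = 3/80.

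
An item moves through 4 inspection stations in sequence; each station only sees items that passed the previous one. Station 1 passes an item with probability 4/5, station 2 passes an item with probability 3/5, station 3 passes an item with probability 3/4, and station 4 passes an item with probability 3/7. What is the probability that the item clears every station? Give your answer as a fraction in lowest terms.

Multiplying along the chain,
P = 4/5 × 3/5 × 3/4 × 3/7 = 108/700 = 27/175.

27/175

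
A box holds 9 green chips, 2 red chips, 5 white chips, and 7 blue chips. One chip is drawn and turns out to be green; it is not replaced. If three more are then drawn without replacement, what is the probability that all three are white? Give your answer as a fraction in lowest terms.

With the first chip removed, 5 white remain out of 22.
P = 5/22 × 4/21 × 3/20 = 60/9240 = 1/154.

1/154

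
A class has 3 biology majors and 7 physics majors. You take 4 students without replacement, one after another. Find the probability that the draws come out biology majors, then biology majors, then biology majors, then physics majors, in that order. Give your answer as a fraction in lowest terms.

Multiply the probability of each draw given the previous ones:
P = 3/10 × 2/9 × 1/8 × 7/7 = 42/5040 = 1/120.

1/120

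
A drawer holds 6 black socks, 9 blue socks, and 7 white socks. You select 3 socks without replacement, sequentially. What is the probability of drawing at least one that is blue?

P(no blue) = 13/22 × 12/21 × 11/20 = 1716/9240 = 13/70.
P(at least one) = 1 − 13/70 = 57/70.

57/70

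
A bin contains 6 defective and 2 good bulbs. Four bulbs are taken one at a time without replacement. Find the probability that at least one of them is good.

11/14

P(no good) = 6/8 × 5/7 × 4/6 × 3/5 = 360/1680 = 3/14.
P(at least one) = 1 − 3/14 = 11/14.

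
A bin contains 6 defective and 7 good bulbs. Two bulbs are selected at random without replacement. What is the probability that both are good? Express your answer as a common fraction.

P(every draw is good) = 7/13 × 6/12 = 42/156 = 7/26.

7/26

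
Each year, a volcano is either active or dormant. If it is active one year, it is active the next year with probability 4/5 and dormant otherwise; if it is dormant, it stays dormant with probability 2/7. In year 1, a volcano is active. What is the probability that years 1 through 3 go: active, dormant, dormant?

2/35

Year 1 is given. For each transition, use the conditional probability from the current state:
P(dormant | active) = 1/5; P(dormant | dormant) = 2/7.
P = 1/5 × 2/7 = 2/35.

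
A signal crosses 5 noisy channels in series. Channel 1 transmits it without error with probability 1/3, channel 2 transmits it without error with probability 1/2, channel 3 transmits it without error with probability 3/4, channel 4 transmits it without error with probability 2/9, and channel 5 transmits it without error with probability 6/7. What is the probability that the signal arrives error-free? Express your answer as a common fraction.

1/42

The events are sequential, so multiply the conditional probabilities:
P = 1/3 × 1/2 × 3/4 × 2/9 × 6/7 = 36/1512 = 1/42.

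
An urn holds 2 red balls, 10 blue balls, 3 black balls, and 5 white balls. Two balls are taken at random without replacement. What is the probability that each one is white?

1/19

P(every draw is white) = 5/20 × 4/19 = 20/380 = 1/19.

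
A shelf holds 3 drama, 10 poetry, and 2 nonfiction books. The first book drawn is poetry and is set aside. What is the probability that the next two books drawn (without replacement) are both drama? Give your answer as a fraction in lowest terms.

3/91

After the first draw, 3 of the remaining 14 books are drama.
P = 3/14 × 2/13 = 6/182 = 3/91.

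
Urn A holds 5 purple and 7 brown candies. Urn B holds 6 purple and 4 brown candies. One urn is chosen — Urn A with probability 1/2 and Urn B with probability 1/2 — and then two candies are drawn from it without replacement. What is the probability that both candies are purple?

8/33

From Urn A: P(both purple) = (5/12)(4/11) = 5/33.
From Urn B: P(both purple) = (6/10)(5/9) = 1/3.
Total probability = (1/2)(5/33) + (1/2)(1/3) = 8/33.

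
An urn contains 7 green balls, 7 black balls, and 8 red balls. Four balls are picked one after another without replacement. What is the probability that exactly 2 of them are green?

63/209

One ordering (green drawn first) has probability 7/22 × 6/21 × 15/20 × 14/19 = 8820/175560 = 21/418.
There are C(4,2) = 6 such orderings, each equally likely, so P = 6 × 21/418 = 63/209.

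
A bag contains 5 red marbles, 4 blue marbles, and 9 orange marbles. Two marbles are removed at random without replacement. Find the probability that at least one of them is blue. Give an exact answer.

P(no blue) = 14/18 × 13/17 = 182/306 = 91/153.
P(at least one) = 1 − 91/153 = 62/153.

62/153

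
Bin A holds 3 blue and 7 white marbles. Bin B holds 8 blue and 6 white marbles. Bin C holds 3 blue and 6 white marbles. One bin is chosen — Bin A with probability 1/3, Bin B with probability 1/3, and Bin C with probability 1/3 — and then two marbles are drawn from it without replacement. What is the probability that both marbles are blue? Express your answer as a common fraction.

119/780

From Bin A: P(both blue) = (3/10)(2/9) = 1/15.
From Bin B: P(both blue) = (8/14)(7/13) = 4/13.
From Bin C: P(both blue) = (3/9)(2/8) = 1/12.
Total probability = (1/3)(1/15) + (1/3)(4/13) + (1/3)(1/12) = 119/780.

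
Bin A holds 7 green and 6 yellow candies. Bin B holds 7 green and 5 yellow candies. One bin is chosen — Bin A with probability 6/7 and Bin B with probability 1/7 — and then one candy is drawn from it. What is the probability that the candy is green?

85/156

From Bin A: P(green) = 7/13.
From Bin B: P(green) = 7/12.
Total probability = (6/7)(7/13) + (1/7)(7/12) = 85/156.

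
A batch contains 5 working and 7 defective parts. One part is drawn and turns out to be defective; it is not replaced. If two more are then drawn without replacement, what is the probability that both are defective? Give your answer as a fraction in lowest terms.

3/11

With the first part removed, 6 defective remain out of 11.
P = 6/11 × 5/10 = 30/110 = 3/11.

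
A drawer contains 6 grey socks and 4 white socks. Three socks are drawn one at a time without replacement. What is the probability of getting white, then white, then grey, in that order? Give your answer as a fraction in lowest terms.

1/10

Each draw changes the counts, so multiply the conditional probabilities along the sequence:
P = 4/10 × 3/9 × 6/8 = 72/720 = 1/10.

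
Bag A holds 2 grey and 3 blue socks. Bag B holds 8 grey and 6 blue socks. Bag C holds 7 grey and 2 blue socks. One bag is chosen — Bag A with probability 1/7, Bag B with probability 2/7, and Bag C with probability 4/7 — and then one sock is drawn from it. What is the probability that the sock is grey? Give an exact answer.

From Bag A: P(grey) = 2/5.
From Bag B: P(grey) = 8/14.
From Bag C: P(grey) = 7/9.
Total probability = (1/7)(2/5) + (2/7)(8/14) + (4/7)(7/9) = 1466/2205.

1466/2205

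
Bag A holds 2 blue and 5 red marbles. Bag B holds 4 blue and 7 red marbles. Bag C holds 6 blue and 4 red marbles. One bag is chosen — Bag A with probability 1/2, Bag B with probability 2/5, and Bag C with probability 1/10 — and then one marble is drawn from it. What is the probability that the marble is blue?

1341/3850

From Bag A: P(blue) = 2/7.
From Bag B: P(blue) = 4/11.
From Bag C: P(blue) = 6/10.
Total probability = (1/2)(2/7) + (2/5)(4/11) + (1/10)(6/10) = 1341/3850.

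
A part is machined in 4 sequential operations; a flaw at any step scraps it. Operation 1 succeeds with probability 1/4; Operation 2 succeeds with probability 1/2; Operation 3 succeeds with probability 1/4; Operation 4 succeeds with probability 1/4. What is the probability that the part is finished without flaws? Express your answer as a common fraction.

The events are sequential, so multiply the conditional probabilities:
P = 1/4 × 1/2 × 1/4 × 1/4 = 1/128.

1/128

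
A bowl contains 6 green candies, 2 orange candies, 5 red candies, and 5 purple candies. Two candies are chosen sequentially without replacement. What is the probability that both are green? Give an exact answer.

5/51

P(all green) = 6/18 × 5/17 = 30/306 = 5/51.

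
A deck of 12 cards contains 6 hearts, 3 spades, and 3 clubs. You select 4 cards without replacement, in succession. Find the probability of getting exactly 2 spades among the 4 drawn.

One ordering (spades drawn first) has probability 3/12 × 2/11 × 9/10 × 8/9 = 432/11880 = 2/55.
There are C(4,2) = 6 such orderings, each equally likely, so P = 6 × 2/55 = 12/55.

12/55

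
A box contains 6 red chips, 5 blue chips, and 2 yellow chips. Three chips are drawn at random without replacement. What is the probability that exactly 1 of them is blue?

One ordering (blue drawn first) has probability 5/13 × 8/12 × 7/11 = 280/1716 = 70/429.
There are C(3,1) = 3 such orderings, each equally likely, so P = 3 × 70/429 = 70/143.

70/143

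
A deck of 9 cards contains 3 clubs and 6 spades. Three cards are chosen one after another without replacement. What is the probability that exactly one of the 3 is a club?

15/28

One ordering (a club drawn first) has probability 3/9 × 6/8 × 5/7 = 90/504 = 5/28.
There are C(3,1) = 3 such orderings, each equally likely, so P = 3 × 5/28 = 15/28.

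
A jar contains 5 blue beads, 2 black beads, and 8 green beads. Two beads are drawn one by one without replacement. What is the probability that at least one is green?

4/5

P(no green) = 7/15 × 6/14 = 42/210 = 1/5.
P(at least one) = 1 − 1/5 = 4/5.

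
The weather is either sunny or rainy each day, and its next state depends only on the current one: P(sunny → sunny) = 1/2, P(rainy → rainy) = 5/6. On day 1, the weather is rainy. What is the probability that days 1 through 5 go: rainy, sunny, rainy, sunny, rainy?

Day 1 is given. For each transition, use the conditional probability from the current state:
P(sunny | rainy) = 1/6; P(rainy | sunny) = 1/2; P(sunny | rainy) = 1/6; P(rainy | sunny) = 1/2.
P = 1/6 × 1/2 × 1/6 × 1/2 = 1/144.

1/144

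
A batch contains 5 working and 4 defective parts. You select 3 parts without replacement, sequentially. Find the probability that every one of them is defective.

P(all defective) = 4/9 × 3/8 × 2/7 = 24/504 = 1/21.

1/21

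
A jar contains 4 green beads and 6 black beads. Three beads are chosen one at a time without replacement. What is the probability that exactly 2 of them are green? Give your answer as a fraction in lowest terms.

3/10

One ordering (green drawn first) has probability 4/10 × 3/9 × 6/8 = 72/720 = 1/10.
There are C(3,2) = 3 such orderings, each equally likely, so P = 3 × 1/10 = 3/10.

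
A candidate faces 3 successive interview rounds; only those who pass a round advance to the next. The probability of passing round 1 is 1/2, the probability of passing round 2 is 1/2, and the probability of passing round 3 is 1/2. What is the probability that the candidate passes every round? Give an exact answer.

1/8

The events are sequential, so multiply the conditional probabilities:
P = 1/2 × 1/2 × 1/2 = 1/8.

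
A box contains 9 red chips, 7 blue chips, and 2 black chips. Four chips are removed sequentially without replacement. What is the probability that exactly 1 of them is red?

One ordering (red drawn first) has probability 9/18 × 9/17 × 8/16 × 7/15 = 4536/73440 = 21/340.
There are C(4,1) = 4 such orderings, each equally likely, so P = 4 × 21/340 = 21/85.

21/85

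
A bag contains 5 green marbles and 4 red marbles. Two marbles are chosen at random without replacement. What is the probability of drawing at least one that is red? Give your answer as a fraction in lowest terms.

13/18

P(no red) = 5/9 × 4/8 = 20/72 = 5/18.
P(at least one) = 1 − 5/18 = 13/18.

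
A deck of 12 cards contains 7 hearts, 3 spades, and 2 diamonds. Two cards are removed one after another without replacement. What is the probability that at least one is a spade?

5/11

P(no spades) = 9/12 × 8/11 = 72/132 = 6/11.
P(at least one) = 1 − 6/11 = 5/11.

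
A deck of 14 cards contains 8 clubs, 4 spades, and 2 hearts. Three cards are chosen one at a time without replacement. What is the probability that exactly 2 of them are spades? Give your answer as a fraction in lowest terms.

15/91

One ordering (spades drawn first) has probability 4/14 × 3/13 × 10/12 = 120/2184 = 5/91.
There are C(3,2) = 3 such orderings, each equally likely, so P = 3 × 5/91 = 15/91.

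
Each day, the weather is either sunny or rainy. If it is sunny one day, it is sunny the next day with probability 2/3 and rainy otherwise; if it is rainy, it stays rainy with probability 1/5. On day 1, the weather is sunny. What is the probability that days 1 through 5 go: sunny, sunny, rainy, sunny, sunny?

Day 1 is given. For each transition, use the conditional probability from the current state:
P(sunny | sunny) = 2/3; P(rainy | sunny) = 1/3; P(sunny | rainy) = 4/5; P(sunny | sunny) = 2/3.
P = 2/3 × 1/3 × 4/5 × 2/3 = 16/135.

16/135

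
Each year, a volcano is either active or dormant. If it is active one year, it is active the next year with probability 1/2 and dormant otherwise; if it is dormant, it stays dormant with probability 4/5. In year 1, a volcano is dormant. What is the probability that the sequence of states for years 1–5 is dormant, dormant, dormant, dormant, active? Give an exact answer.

Year 1 is given. For each transition, use the conditional probability from the current state:
P(dormant | dormant) = 4/5; P(dormant | dormant) = 4/5; P(dormant | dormant) = 4/5; P(active | dormant) = 1/5.
P = 4/5 × 4/5 × 4/5 × 1/5 = 64/625.

64/625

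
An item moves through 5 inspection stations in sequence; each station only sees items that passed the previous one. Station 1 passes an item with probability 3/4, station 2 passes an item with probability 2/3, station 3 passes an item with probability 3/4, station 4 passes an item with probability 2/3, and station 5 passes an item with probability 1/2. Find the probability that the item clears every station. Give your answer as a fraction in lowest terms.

The events are sequential, so multiply the conditional probabilities:
P = 3/4 × 2/3 × 3/4 × 2/3 × 1/2 = 36/288 = 1/8.

1/8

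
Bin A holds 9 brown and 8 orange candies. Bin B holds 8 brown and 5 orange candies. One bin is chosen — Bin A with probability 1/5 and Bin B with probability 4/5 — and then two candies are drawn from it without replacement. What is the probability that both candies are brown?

451/1326

From Bin A: P(both brown) = (9/17)(8/16) = 9/34.
From Bin B: P(both brown) = (8/13)(7/12) = 14/39.
Total probability = (1/5)(9/34) + (4/5)(14/39) = 451/1326.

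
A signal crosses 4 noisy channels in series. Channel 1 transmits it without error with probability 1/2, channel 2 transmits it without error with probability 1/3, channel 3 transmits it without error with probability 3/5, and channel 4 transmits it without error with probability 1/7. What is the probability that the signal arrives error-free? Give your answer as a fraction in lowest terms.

1/70

Multiplying along the chain,
P = 1/2 × 1/3 × 3/5 × 1/7 = 3/210 = 1/70.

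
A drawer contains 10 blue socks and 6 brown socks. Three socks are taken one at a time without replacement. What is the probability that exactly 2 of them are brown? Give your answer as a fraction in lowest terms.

One ordering (brown drawn first) has probability 6/16 × 5/15 × 10/14 = 300/3360 = 5/56.
There are C(3,2) = 3 such orderings, each equally likely, so P = 3 × 5/56 = 15/56.

15/56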